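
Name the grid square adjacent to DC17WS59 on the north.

DC17wt50

Latitude extended square 9; +1 → 10, wraps to 0, carry into subsquare.
Latitude subsquare s = 18; +1 → 19 = t.
The longitude characters are unchanged.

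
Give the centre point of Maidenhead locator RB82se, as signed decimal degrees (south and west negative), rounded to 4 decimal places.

-77.8125, 177.5417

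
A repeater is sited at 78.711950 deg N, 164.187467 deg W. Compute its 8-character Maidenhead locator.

Shift to the Maidenhead origin (180°W, 90°S): lon 15.81253, lat 168.71195.
Field: 15.81253/20 → 0 → A, 168.71195/10 → 16 → Q; chars AQ.
Square: 15.81253/2 → 7, 8.71195/1 → 8; chars 78.
Subsquare: 1.81253/0.0833333 → 21 → v, 0.71195/0.0416667 → 17 → r; chars vr.
Extended square: 0.06253/0.00833333 → 7, 0.00362/0.00416667 → 0; chars 70.

AQ78vr70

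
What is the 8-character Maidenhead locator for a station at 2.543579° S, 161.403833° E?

Offset from 180°W / 90°S: lon 341.40383°, lat 87.45642°.
Field (20°×10°, letters A–R): lon ⌊341.40383/20⌋ = 17 → R; lat ⌊87.45642/10⌋ = 8 → I.
Square (2°×1°, digits 0–9): lon ⌊1.40383/2⌋ = 0; lat ⌊7.45642/1⌋ = 7.
Subsquare (5′×2.5′, letters a–x): lon ⌊1.40383/0.0833333⌋ = 16 → q; lat ⌊0.45642/0.0416667⌋ = 10 → k.
Extended square (30″×15″, digits 0–9): lon ⌊0.07050/0.00833333⌋ = 8; lat ⌊0.03975/0.00416667⌋ = 9.

RI07qk89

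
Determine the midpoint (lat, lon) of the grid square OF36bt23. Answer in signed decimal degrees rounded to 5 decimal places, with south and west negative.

-33.19375, 106.10417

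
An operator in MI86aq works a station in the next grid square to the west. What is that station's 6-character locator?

MI76xq

Longitude subsquare a = 0; −1 → -1, wraps to 23 = x, carry into square.
Longitude square 8; −1 → 7.
The latitude characters are unchanged.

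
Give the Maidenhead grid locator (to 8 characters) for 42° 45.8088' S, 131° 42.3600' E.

PE57uf46

Shift to the Maidenhead origin (180°W, 90°S): lon 311.70600, lat 47.23652.
Field: lon ⌊311.70600/20⌋ = 15 → P; lat ⌊47.23652/10⌋ = 4 → E.
Square: lon ⌊11.70600/2⌋ = 5; lat ⌊7.23652/1⌋ = 7.
Subsquare: lon ⌊1.70600/0.0833333⌋ = 20 → u; lat ⌊0.23652/0.0416667⌋ = 5 → f.
Extended square: lon ⌊0.03933/0.00833333⌋ = 4; lat ⌊0.02819/0.00416667⌋ = 6.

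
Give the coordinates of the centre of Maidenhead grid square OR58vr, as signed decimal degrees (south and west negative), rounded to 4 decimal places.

Field O=14, R=17: +14·20° lon, +17·10° lat → SW at lon 100°, lat 80°.
Square 5, 8: +5·2° lon, +8·1° lat → SW at lon 110°, lat 88°.
Subsquare v=21, r=17: +21·0.0833333° lon, +17·0.0416667° lat → SW at lon 111.75°, lat 88.7083°.
Cell spans 0.0833333° lon × 0.0416667° lat. Centre is SW corner plus half of each.
latitude 88.7292, longitude 111.7917.

88.7292, 111.7917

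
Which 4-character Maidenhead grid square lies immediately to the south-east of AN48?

Longitude square 4; +1 → 5.
Latitude square 8; −1 → 7.

AN57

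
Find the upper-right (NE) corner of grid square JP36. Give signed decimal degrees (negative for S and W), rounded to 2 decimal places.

67.00, 8.00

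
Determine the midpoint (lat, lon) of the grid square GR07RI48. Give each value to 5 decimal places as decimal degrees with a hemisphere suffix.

Field G=6, R=17: +6·20° lon, +17·10° lat → SW at lon -60°, lat 80°.
Square 0, 7: +0·2° lon, +7·1° lat → SW at lon -60°, lat 87°.
Subsquare r=17, i=8: +17·0.0833333° lon, +8·0.0416667° lat → SW at lon -58.5833°, lat 87.3333°.
Extended square 4, 8: +4·0.00833333° lon, +8·0.00416667° lat → SW at lon -58.55°, lat 87.3667°.
Cell spans 0.00833333° lon × 0.00416667° lat. Centre is SW corner plus half of each.
latitude 87.36875° N, longitude 58.54583° W.

87.36875° N, 58.54583° W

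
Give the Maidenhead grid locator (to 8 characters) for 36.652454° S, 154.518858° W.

BF23ri73

Shift to the Maidenhead origin (180°W, 90°S): lon 25.48114, lat 53.34755.
Field: lon ⌊25.48114/20⌋ = 1 → B; lat ⌊53.34755/10⌋ = 5 → F.
Square: lon ⌊5.48114/2⌋ = 2; lat ⌊3.34755/1⌋ = 3.
Subsquare: lon ⌊1.48114/0.0833333⌋ = 17 → r; lat ⌊0.34755/0.0416667⌋ = 8 → i.
Extended square: lon ⌊0.06448/0.00833333⌋ = 7; lat ⌊0.01421/0.00416667⌋ = 3.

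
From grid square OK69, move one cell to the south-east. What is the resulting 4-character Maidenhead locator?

Longitude square 6; +1 → 7.
Latitude square 9; −1 → 8.

OK78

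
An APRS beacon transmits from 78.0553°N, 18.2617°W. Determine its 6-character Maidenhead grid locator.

IQ08ub

Shift to the Maidenhead origin (180°W, 90°S): lon 161.7383, lat 168.0553.
Field: lon ⌊161.7383/20⌋ = 8 → I; lat ⌊168.0553/10⌋ = 16 → Q.
Square: lon ⌊1.7383/2⌋ = 0; lat ⌊8.0553/1⌋ = 8.
Subsquare: lon ⌊1.7383/0.0833333⌋ = 20 → u; lat ⌊0.0553/0.0416667⌋ = 1 → b.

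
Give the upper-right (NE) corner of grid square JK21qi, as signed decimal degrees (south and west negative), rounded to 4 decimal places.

11.3750, 5.4167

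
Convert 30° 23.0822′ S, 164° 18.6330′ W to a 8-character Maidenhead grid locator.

AF79uo27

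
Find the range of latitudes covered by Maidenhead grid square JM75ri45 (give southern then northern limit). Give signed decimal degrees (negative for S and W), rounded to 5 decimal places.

Field J=9, M=12: +9·20° lon, +12·10° lat → SW at lon 0°, lat 30°.
Square 7, 5: +7·2° lon, +5·1° lat → SW at lon 14°, lat 35°.
Subsquare r=17, i=8: +17·0.0833333° lon, +8·0.0416667° lat → SW at lon 15.4167°, lat 35.3333°.
Extended square 4, 5: +4·0.00833333° lon, +5·0.00416667° lat → SW at lon 15.45°, lat 35.3542°.
Cell spans 0.00833333° lon × 0.00416667° lat.
south 35.35417, north 35.35833.

35.35417, 35.35833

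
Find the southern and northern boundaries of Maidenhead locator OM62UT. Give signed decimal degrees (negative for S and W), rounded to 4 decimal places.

Field O=14, M=12: +14·20° lon, +12·10° lat → SW at lon 100°, lat 30°.
Square 6, 2: +6·2° lon, +2·1° lat → SW at lon 112°, lat 32°.
Subsquare u=20, t=19: +20·0.0833333° lon, +19·0.0416667° lat → SW at lon 113.667°, lat 32.7917°.
Cell spans 0.0833333° lon × 0.0416667° lat.
south 32.7917, north 32.8333.

32.7917, 32.8333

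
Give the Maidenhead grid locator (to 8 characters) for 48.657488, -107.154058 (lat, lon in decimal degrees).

Shift to the Maidenhead origin (180°W, 90°S): lon 72.84594, lat 138.65749.
Field (20°×10°, letters A–R): lon ⌊72.84594/20⌋ = 3 → D; lat ⌊138.65749/10⌋ = 13 → N.
Square (2°×1°, digits 0–9): lon ⌊12.84594/2⌋ = 6; lat ⌊8.65749/1⌋ = 8.
Subsquare (5′×2.5′, letters a–x): lon ⌊0.84594/0.0833333⌋ = 10 → k; lat ⌊0.65749/0.0416667⌋ = 15 → p.
Extended square (30″×15″, digits 0–9): lon ⌊0.01261/0.00833333⌋ = 1; lat ⌊0.03249/0.00416667⌋ = 7.

DN68kp17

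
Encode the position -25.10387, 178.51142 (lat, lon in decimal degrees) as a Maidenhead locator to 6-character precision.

Shift to the Maidenhead origin (180°W, 90°S): lon 358.5114, lat 64.8961.
Field (20°×10°, letters A–R): 358.5114/20 → 17 → R, 64.8961/10 → 6 → G; chars RG.
Square (2°×1°, digits 0–9): 18.5114/2 → 9, 4.8961/1 → 4; chars 94.
Subsquare (5′×2.5′, letters a–x): 0.5114/0.0833333 → 6 → g, 0.8961/0.0416667 → 21 → v; chars gv.

RG94gv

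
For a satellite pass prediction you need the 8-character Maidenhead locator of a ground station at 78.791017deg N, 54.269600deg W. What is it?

Offset from 180°W / 90°S: lon 125.73040°, lat 168.79102°.
Field: lon ⌊125.73040/20⌋ = 6 → G; lat ⌊168.79102/10⌋ = 16 → Q.
Square: lon ⌊5.73040/2⌋ = 2; lat ⌊8.79102/1⌋ = 8.
Subsquare: lon ⌊1.73040/0.0833333⌋ = 20 → u; lat ⌊0.79102/0.0416667⌋ = 18 → s.
Extended square: lon ⌊0.06373/0.00833333⌋ = 7; lat ⌊0.04102/0.00416667⌋ = 9.

GQ28us79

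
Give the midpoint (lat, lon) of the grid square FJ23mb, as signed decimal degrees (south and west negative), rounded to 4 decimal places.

3.0625, -74.9583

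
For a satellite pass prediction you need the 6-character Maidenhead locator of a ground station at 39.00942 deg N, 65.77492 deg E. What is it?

Offset from 180°W / 90°S: lon 245.7749°, lat 129.0094°.
Field (20°×10°, letters A–R): lon ⌊245.7749/20⌋ = 12 → M; lat ⌊129.0094/10⌋ = 12 → M.
Square (2°×1°, digits 0–9): lon ⌊5.7749/2⌋ = 2; lat ⌊9.0094/1⌋ = 9.
Subsquare (5′×2.5′, letters a–x): lon ⌊1.7749/0.0833333⌋ = 21 → v; lat ⌊0.0094/0.0416667⌋ = 0 → a.

MM29va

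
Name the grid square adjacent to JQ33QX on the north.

Latitude subsquare x = 23; +1 → 24, wraps to 0 = a, carry into square.
Latitude square 3; +1 → 4.
The longitude characters are unchanged.

JQ34qa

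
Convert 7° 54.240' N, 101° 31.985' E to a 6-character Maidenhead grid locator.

OJ07sv

Add 180° to longitude and 90° to latitude: 281.5331, 97.9040.
Field (20°×10°, letters A–R): lon ⌊281.5331/20⌋ = 14 → O; lat ⌊97.9040/10⌋ = 9 → J.
Square (2°×1°, digits 0–9): lon ⌊1.5331/2⌋ = 0; lat ⌊7.9040/1⌋ = 7.
Subsquare (5′×2.5′, letters a–x): lon ⌊1.5331/0.0833333⌋ = 18 → s; lat ⌊0.9040/0.0416667⌋ = 21 → v.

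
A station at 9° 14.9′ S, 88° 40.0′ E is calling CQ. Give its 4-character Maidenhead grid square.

NI40

Offset from 180°W / 90°S: lon 268.67°, lat 80.75°.
Field: lon ⌊268.67/20⌋ = 13 → N; lat ⌊80.75/10⌋ = 8 → I.
Square: lon ⌊8.67/2⌋ = 4; lat ⌊0.75/1⌋ = 0.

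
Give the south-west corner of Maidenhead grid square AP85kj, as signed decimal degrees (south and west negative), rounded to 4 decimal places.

65.3750, -163.1667

Field A=0, P=15: +0·20° lon, +15·10° lat → SW at lon -180°, lat 60°.
Square 8, 5: +8·2° lon, +5·1° lat → SW at lon -164°, lat 65°.
Subsquare k=10, j=9: +10·0.0833333° lon, +9·0.0416667° lat → SW at lon -163.167°, lat 65.375°.
latitude 65.3750, longitude -163.1667.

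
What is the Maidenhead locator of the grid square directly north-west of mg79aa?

MG69xb

Longitude subsquare a = 0; −1 → -1, wraps to 23 = x, carry into square.
Longitude square 7; −1 → 6.
Latitude subsquare a = 0; +1 → 1 = b.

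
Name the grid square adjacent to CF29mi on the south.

CF29mh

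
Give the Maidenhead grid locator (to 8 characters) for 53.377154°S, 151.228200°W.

Offset from 180°W / 90°S: lon 28.77180°, lat 36.62285°.
Field (20°×10°, letters A–R): lon ⌊28.77180/20⌋ = 1 → B; lat ⌊36.62285/10⌋ = 3 → D.
Square (2°×1°, digits 0–9): lon ⌊8.77180/2⌋ = 4; lat ⌊6.62285/1⌋ = 6.
Subsquare (5′×2.5′, letters a–x): lon ⌊0.77180/0.0833333⌋ = 9 → j; lat ⌊0.62285/0.0416667⌋ = 14 → o.
Extended square (30″×15″, digits 0–9): lon ⌊0.02180/0.00833333⌋ = 2; lat ⌊0.03951/0.00416667⌋ = 9.

BD46jo29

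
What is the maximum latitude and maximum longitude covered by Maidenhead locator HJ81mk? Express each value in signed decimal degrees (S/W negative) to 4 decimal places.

1.4583, -22.9167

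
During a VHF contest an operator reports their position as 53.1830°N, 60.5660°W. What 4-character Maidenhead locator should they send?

Offset from 180°W / 90°S: lon 119.43°, lat 143.18°.
Field: 119.43/20 → 5 → F, 143.18/10 → 14 → O; chars FO.
Square: 19.43/2 → 9, 3.18/1 → 3; chars 93.

FO93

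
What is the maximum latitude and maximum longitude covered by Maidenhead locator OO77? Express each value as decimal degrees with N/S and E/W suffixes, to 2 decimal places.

58.00° N, 116.00° E

Field O=14, O=14: +14·20° lon, +14·10° lat → SW at lon 100°, lat 50°.
Square 7, 7: +7·2° lon, +7·1° lat → SW at lon 114°, lat 57°.
Cell spans 2° lon × 1° lat. NE corner is SW corner plus one full cell.
latitude 58.00° N, longitude 116.00° E.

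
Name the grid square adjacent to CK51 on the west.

Longitude square 5; −1 → 4.
The latitude characters are unchanged.

CK41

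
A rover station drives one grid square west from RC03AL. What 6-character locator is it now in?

Longitude subsquare a = 0; −1 → -1, wraps to 23 = x, carry into square.
Longitude square 0; −1 → -1, wraps to 9, carry into field.
Longitude field R = 17; −1 → 16 = Q.
The latitude characters are unchanged.

QC93xl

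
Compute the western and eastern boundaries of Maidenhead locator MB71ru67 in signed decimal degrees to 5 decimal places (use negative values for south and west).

75.46667, 75.47500

Field M=12, B=1: +12·20° lon, +1·10° lat → SW at lon 60°, lat -80°.
Square 7, 1: +7·2° lon, +1·1° lat → SW at lon 74°, lat -79°.
Subsquare r=17, u=20: +17·0.0833333° lon, +20·0.0416667° lat → SW at lon 75.4167°, lat -78.1667°.
Extended square 6, 7: +6·0.00833333° lon, +7·0.00416667° lat → SW at lon 75.4667°, lat -78.1375°.
Cell spans 0.00833333° lon × 0.00416667° lat.
west 75.46667, east 75.47500.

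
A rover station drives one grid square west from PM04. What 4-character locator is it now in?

Longitude square 0; −1 → -1, wraps to 9, carry into field.
Longitude field P = 15; −1 → 14 = O.
The latitude characters are unchanged.

OM94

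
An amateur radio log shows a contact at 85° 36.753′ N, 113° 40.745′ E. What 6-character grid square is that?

OR65uo

Add 180° to longitude and 90° to latitude: 293.6791, 175.6125.
Field (20°×10°, letters A–R): lon ⌊293.6791/20⌋ = 14 → O; lat ⌊175.6125/10⌋ = 17 → R.
Square (2°×1°, digits 0–9): lon ⌊13.6791/2⌋ = 6; lat ⌊5.6125/1⌋ = 5.
Subsquare (5′×2.5′, letters a–x): lon ⌊1.6791/0.0833333⌋ = 20 → u; lat ⌊0.6125/0.0416667⌋ = 14 → o.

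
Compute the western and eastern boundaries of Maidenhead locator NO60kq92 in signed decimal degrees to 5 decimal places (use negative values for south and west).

92.90833, 92.91667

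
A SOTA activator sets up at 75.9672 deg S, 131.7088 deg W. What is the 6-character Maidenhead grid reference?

Add 180° to longitude and 90° to latitude: 48.2912, 14.0328.
Field: 48.2912/20 → 2 → C, 14.0328/10 → 1 → B; chars CB.
Square: 8.2912/2 → 4, 4.0328/1 → 4; chars 44.
Subsquare: 0.2912/0.0833333 → 3 → d, 0.0328/0.0416667 → 0 → a; chars da.

CB44da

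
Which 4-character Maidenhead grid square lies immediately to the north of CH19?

Latitude square 9; +1 → 10, wraps to 0, carry into field.
Latitude field H = 7; +1 → 8 = I.
The longitude characters are unchanged.

CI10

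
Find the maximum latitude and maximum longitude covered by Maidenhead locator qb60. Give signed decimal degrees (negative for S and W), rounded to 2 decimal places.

Field Q=16, B=1: +16·20° lon, +1·10° lat → SW at lon 140°, lat -80°.
Square 6, 0: +6·2° lon, +0·1° lat → SW at lon 152°, lat -80°.
Cell spans 2° lon × 1° lat. NE corner is SW corner plus one full cell.
latitude -79.00, longitude 154.00.

-79.00, 154.00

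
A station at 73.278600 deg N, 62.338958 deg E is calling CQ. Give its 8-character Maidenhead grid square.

MQ13eg06

Offset from 180°W / 90°S: lon 242.33896°, lat 163.27860°.
Field: 242.33896/20 → 12 → M, 163.27860/10 → 16 → Q; chars MQ.
Square: 2.33896/2 → 1, 3.27860/1 → 3; chars 13.
Subsquare: 0.33896/0.0833333 → 4 → e, 0.27860/0.0416667 → 6 → g; chars eg.
Extended square: 0.00562/0.00833333 → 0, 0.02860/0.00416667 → 6; chars 06.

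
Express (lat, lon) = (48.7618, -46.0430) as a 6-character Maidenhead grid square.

Offset from 180°W / 90°S: lon 133.9570°, lat 138.7618°.
Field: 133.9570/20 → 6 → G, 138.7618/10 → 13 → N; chars GN.
Square: 13.9570/2 → 6, 8.7618/1 → 8; chars 68.
Subsquare: 1.9570/0.0833333 → 23 → x, 0.7618/0.0416667 → 18 → s; chars xs.

GN68xs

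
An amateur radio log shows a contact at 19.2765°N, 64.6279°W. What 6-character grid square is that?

Add 180° to longitude and 90° to latitude: 115.3721, 109.2765.
Field: lon ⌊115.3721/20⌋ = 5 → F; lat ⌊109.2765/10⌋ = 10 → K.
Square: lon ⌊15.3721/2⌋ = 7; lat ⌊9.2765/1⌋ = 9.
Subsquare: lon ⌊1.3721/0.0833333⌋ = 16 → q; lat ⌊0.2765/0.0416667⌋ = 6 → g.

FK79qg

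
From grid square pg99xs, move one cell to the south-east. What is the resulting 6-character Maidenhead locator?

Longitude subsquare x = 23; +1 → 24, wraps to 0 = a, carry into square.
Longitude square 9; +1 → 10, wraps to 0, carry into field.
Longitude field P = 15; +1 → 16 = Q.
Latitude subsquare s = 18; −1 → 17 = r.

QG09ar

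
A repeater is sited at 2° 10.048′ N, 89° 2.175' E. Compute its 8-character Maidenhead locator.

Offset from 180°W / 90°S: lon 269.03625°, lat 92.16747°.
Field (20°×10°, letters A–R): lon ⌊269.03625/20⌋ = 13 → N; lat ⌊92.16747/10⌋ = 9 → J.
Square (2°×1°, digits 0–9): lon ⌊9.03625/2⌋ = 4; lat ⌊2.16747/1⌋ = 2.
Subsquare (5′×2.5′, letters a–x): lon ⌊1.03625/0.0833333⌋ = 12 → m; lat ⌊0.16747/0.0416667⌋ = 4 → e.
Extended square (30″×15″, digits 0–9): lon ⌊0.03625/0.00833333⌋ = 4; lat ⌊0.00080/0.00416667⌋ = 0.

NJ42me40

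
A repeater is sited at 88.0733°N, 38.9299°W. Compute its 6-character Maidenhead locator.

HR08mb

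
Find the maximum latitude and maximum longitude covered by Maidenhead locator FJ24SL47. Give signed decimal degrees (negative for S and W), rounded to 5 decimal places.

Field F=5, J=9: +5·20° lon, +9·10° lat → SW at lon -80°, lat 0°.
Square 2, 4: +2·2° lon, +4·1° lat → SW at lon -76°, lat 4°.
Subsquare s=18, l=11: +18·0.0833333° lon, +11·0.0416667° lat → SW at lon -74.5°, lat 4.45833°.
Extended square 4, 7: +4·0.00833333° lon, +7·0.00416667° lat → SW at lon -74.4667°, lat 4.4875°.
Cell spans 0.00833333° lon × 0.00416667° lat. NE corner is SW corner plus one full cell.
latitude 4.49167, longitude -74.45833.

4.49167, -74.45833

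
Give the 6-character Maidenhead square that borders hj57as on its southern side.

Latitude subsquare s = 18; −1 → 17 = r.
The longitude characters are unchanged.

HJ57ar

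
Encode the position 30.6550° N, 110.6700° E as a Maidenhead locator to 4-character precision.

Add 180° to longitude and 90° to latitude: 290.67, 120.66.
Field (20°×10°, letters A–R): 290.67/20 → 14 → O, 120.66/10 → 12 → M; chars OM.
Square (2°×1°, digits 0–9): 10.67/2 → 5, 0.66/1 → 0; chars 50.

OM50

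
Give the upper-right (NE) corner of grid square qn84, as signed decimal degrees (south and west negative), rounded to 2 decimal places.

45.00, 158.00

Field Q=16, N=13: +16·20° lon, +13·10° lat → SW at lon 140°, lat 40°.
Square 8, 4: +8·2° lon, +4·1° lat → SW at lon 156°, lat 44°.
Cell spans 2° lon × 1° lat. NE corner is SW corner plus one full cell.
latitude 45.00, longitude 158.00.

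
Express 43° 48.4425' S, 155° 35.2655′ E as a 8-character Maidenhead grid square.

Offset from 180°W / 90°S: lon 335.58776°, lat 46.19262°.
Field: lon ⌊335.58776/20⌋ = 16 → Q; lat ⌊46.19262/10⌋ = 4 → E.
Square: lon ⌊15.58776/2⌋ = 7; lat ⌊6.19262/1⌋ = 6.
Subsquare: lon ⌊1.58776/0.0833333⌋ = 19 → t; lat ⌊0.19262/0.0416667⌋ = 4 → e.
Extended square: lon ⌊0.00443/0.00833333⌋ = 0; lat ⌊0.02596/0.00416667⌋ = 6.

QE76te06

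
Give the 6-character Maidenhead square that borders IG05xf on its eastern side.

IG15af

Longitude subsquare x = 23; +1 → 24, wraps to 0 = a, carry into square.
Longitude square 0; +1 → 1.
The latitude characters are unchanged.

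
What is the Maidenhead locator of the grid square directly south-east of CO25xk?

Longitude subsquare x = 23; +1 → 24, wraps to 0 = a, carry into square.
Longitude square 2; +1 → 3.
Latitude subsquare k = 10; −1 → 9 = j.

CO35aj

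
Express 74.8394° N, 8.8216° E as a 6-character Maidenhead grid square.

JQ44ju

Add 180° to longitude and 90° to latitude: 188.8216, 164.8394.
Field: lon ⌊188.8216/20⌋ = 9 → J; lat ⌊164.8394/10⌋ = 16 → Q.
Square: lon ⌊8.8216/2⌋ = 4; lat ⌊4.8394/1⌋ = 4.
Subsquare: lon ⌊0.8216/0.0833333⌋ = 9 → j; lat ⌊0.8394/0.0416667⌋ = 20 → u.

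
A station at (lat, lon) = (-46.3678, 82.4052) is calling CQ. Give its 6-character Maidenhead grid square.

NE13ep

Offset from 180°W / 90°S: lon 262.4052°, lat 43.6322°.
Field (20°×10°, letters A–R): lon ⌊262.4052/20⌋ = 13 → N; lat ⌊43.6322/10⌋ = 4 → E.
Square (2°×1°, digits 0–9): lon ⌊2.4052/2⌋ = 1; lat ⌊3.6322/1⌋ = 3.
Subsquare (5′×2.5′, letters a–x): lon ⌊0.4052/0.0833333⌋ = 4 → e; lat ⌊0.6322/0.0416667⌋ = 15 → p.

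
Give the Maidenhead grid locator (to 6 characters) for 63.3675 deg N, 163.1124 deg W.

Add 180° to longitude and 90° to latitude: 16.8876, 153.3675.
Field: lon ⌊16.8876/20⌋ = 0 → A; lat ⌊153.3675/10⌋ = 15 → P.
Square: lon ⌊16.8876/2⌋ = 8; lat ⌊3.3675/1⌋ = 3.
Subsquare: lon ⌊0.8876/0.0833333⌋ = 10 → k; lat ⌊0.3675/0.0416667⌋ = 8 → i.

AP83ki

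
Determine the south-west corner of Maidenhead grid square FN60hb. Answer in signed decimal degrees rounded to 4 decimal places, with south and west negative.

40.0417, -67.4167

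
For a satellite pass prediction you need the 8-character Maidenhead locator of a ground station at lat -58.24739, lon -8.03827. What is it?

ID51xs50

Add 180° to longitude and 90° to latitude: 171.96173, 31.75261.
Field: 171.96173/20 → 8 → I, 31.75261/10 → 3 → D; chars ID.
Square: 11.96173/2 → 5, 1.75261/1 → 1; chars 51.
Subsquare: 1.96173/0.0833333 → 23 → x, 0.75261/0.0416667 → 18 → s; chars xs.
Extended square: 0.04506/0.00833333 → 5, 0.00261/0.00416667 → 0; chars 50.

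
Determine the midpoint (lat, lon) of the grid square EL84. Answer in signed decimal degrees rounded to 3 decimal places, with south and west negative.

24.500, -83.000

Field E=4, L=11: +4·20° lon, +11·10° lat → SW at lon -100°, lat 20°.
Square 8, 4: +8·2° lon, +4·1° lat → SW at lon -84°, lat 24°.
Cell spans 2° lon × 1° lat. Centre is SW corner plus half of each.
latitude 24.500, longitude -83.000.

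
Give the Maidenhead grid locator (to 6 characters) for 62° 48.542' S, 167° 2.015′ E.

RC37me

Shift to the Maidenhead origin (180°W, 90°S): lon 347.0336, lat 27.1910.
Field: lon ⌊347.0336/20⌋ = 17 → R; lat ⌊27.1910/10⌋ = 2 → C.
Square: lon ⌊7.0336/2⌋ = 3; lat ⌊7.1910/1⌋ = 7.
Subsquare: lon ⌊1.0336/0.0833333⌋ = 12 → m; lat ⌊0.1910/0.0416667⌋ = 4 → e.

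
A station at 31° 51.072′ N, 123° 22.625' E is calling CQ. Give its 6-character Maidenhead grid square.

Shift to the Maidenhead origin (180°W, 90°S): lon 303.3771, lat 121.8512.
Field (20°×10°, letters A–R): 303.3771/20 → 15 → P, 121.8512/10 → 12 → M; chars PM.
Square (2°×1°, digits 0–9): 3.3771/2 → 1, 1.8512/1 → 1; chars 11.
Subsquare (5′×2.5′, letters a–x): 1.3771/0.0833333 → 16 → q, 0.8512/0.0416667 → 20 → u; chars qu.

PM11qu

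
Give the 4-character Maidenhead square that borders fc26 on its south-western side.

FC15

Longitude square 2; −1 → 1.
Latitude square 6; −1 → 5.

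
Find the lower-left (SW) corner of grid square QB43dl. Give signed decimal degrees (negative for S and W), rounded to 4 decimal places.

-76.5417, 148.2500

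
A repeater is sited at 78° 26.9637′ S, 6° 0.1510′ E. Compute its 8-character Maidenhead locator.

JB31an02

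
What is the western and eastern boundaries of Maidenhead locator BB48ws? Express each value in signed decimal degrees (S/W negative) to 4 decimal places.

-150.1667, -150.0833

Field B=1, B=1: +1·20° lon, +1·10° lat → SW at lon -160°, lat -80°.
Square 4, 8: +4·2° lon, +8·1° lat → SW at lon -152°, lat -72°.
Subsquare w=22, s=18: +22·0.0833333° lon, +18·0.0416667° lat → SW at lon -150.167°, lat -71.25°.
Cell spans 0.0833333° lon × 0.0416667° lat.
west -150.1667, east -150.0833.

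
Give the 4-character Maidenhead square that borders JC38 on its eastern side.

JC48

Longitude square 3; +1 → 4.
The latitude characters are unchanged.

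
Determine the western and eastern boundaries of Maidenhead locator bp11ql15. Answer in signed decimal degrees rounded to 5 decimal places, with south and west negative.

-156.65833, -156.65000

Field B=1, P=15: +1·20° lon, +15·10° lat → SW at lon -160°, lat 60°.
Square 1, 1: +1·2° lon, +1·1° lat → SW at lon -158°, lat 61°.
Subsquare q=16, l=11: +16·0.0833333° lon, +11·0.0416667° lat → SW at lon -156.667°, lat 61.4583°.
Extended square 1, 5: +1·0.00833333° lon, +5·0.00416667° lat → SW at lon -156.658°, lat 61.4792°.
Cell spans 0.00833333° lon × 0.00416667° lat.
west -156.65833, east -156.65000.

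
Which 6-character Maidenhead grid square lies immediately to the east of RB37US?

RB37vs

Longitude subsquare u = 20; +1 → 21 = v.
The latitude characters are unchanged.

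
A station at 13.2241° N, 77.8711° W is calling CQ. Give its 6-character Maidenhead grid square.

FK13bf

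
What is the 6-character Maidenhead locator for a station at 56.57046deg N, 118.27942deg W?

DO06un

Offset from 180°W / 90°S: lon 61.7206°, lat 146.5705°.
Field: lon ⌊61.7206/20⌋ = 3 → D; lat ⌊146.5705/10⌋ = 14 → O.
Square: lon ⌊1.7206/2⌋ = 0; lat ⌊6.5705/1⌋ = 6.
Subsquare: lon ⌊1.7206/0.0833333⌋ = 20 → u; lat ⌊0.5705/0.0416667⌋ = 13 → n.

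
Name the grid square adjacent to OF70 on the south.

Latitude square 0; −1 → -1, wraps to 9, carry into field.
Latitude field F = 5; −1 → 4 = E.
The longitude characters are unchanged.

OE79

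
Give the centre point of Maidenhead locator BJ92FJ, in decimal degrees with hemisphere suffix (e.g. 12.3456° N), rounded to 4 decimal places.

2.3958° N, 141.5417° W

Field B=1, J=9: +1·20° lon, +9·10° lat → SW at lon -160°, lat 0°.
Square 9, 2: +9·2° lon, +2·1° lat → SW at lon -142°, lat 2°.
Subsquare f=5, j=9: +5·0.0833333° lon, +9·0.0416667° lat → SW at lon -141.583°, lat 2.375°.
Cell spans 0.0833333° lon × 0.0416667° lat. Centre is SW corner plus half of each.
latitude 2.3958° N, longitude 141.5417° W.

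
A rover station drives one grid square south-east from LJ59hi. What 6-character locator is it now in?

Longitude subsquare h = 7; +1 → 8 = i.
Latitude subsquare i = 8; −1 → 7 = h.

LJ59ih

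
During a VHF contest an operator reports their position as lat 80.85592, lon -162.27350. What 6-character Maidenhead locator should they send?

AR80uu

Add 180° to longitude and 90° to latitude: 17.7265, 170.8559.
Field (20°×10°, letters A–R): lon ⌊17.7265/20⌋ = 0 → A; lat ⌊170.8559/10⌋ = 17 → R.
Square (2°×1°, digits 0–9): lon ⌊17.7265/2⌋ = 8; lat ⌊0.8559/1⌋ = 0.
Subsquare (5′×2.5′, letters a–x): lon ⌊1.7265/0.0833333⌋ = 20 → u; lat ⌊0.8559/0.0416667⌋ = 20 → u.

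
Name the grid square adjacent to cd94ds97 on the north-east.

CD94es08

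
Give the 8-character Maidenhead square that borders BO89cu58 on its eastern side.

BO89cu68

Longitude extended square 5; +1 → 6.
The latitude characters are unchanged.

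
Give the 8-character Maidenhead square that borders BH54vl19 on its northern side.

BH54vm10

Latitude extended square 9; +1 → 10, wraps to 0, carry into subsquare.
Latitude subsquare l = 11; +1 → 12 = m.
The longitude characters are unchanged.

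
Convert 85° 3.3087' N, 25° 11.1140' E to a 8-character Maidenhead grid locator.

KR25ob23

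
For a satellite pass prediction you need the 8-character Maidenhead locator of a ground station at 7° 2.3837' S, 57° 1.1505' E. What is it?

Add 180° to longitude and 90° to latitude: 237.01917, 82.96027.
Field: 237.01917/20 → 11 → L, 82.96027/10 → 8 → I; chars LI.
Square: 17.01917/2 → 8, 2.96027/1 → 2; chars 82.
Subsquare: 1.01917/0.0833333 → 12 → m, 0.96027/0.0416667 → 23 → x; chars mx.
Extended square: 0.01917/0.00833333 → 2, 0.00194/0.00416667 → 0; chars 20.

LI82mx20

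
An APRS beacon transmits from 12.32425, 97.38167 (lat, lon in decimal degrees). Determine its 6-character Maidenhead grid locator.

NK82qh

Offset from 180°W / 90°S: lon 277.3817°, lat 102.3243°.
Field: 277.3817/20 → 13 → N, 102.3243/10 → 10 → K; chars NK.
Square: 17.3817/2 → 8, 2.3243/1 → 2; chars 82.
Subsquare: 1.3817/0.0833333 → 16 → q, 0.3243/0.0416667 → 7 → h; chars qh.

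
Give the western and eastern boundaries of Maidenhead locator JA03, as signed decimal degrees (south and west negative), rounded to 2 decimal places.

0.00, 2.00

Field J=9, A=0: +9·20° lon, +0·10° lat → SW at lon 0°, lat -90°.
Square 0, 3: +0·2° lon, +3·1° lat → SW at lon 0°, lat -87°.
Cell spans 2° lon × 1° lat.
west 0.00, east 2.00.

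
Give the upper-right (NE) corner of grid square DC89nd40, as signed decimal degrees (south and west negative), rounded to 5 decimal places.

-60.87083, -102.87500

Field D=3, C=2: +3·20° lon, +2·10° lat → SW at lon -120°, lat -70°.
Square 8, 9: +8·2° lon, +9·1° lat → SW at lon -104°, lat -61°.
Subsquare n=13, d=3: +13·0.0833333° lon, +3·0.0416667° lat → SW at lon -102.917°, lat -60.875°.
Extended square 4, 0: +4·0.00833333° lon, +0·0.00416667° lat → SW at lon -102.883°, lat -60.875°.
Cell spans 0.00833333° lon × 0.00416667° lat. NE corner is SW corner plus one full cell.
latitude -60.87083, longitude -102.87500.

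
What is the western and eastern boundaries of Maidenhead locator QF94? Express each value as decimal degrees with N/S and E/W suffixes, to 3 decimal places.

Field Q=16, F=5: +16·20° lon, +5·10° lat → SW at lon 140°, lat -40°.
Square 9, 4: +9·2° lon, +4·1° lat → SW at lon 158°, lat -36°.
Cell spans 2° lon × 1° lat.
west 158.000° E, east 160.000° E.

158.000° E, 160.000° E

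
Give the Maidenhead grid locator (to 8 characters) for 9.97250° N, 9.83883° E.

Add 180° to longitude and 90° to latitude: 189.83883, 99.97250.
Field (20°×10°, letters A–R): lon ⌊189.83883/20⌋ = 9 → J; lat ⌊99.97250/10⌋ = 9 → J.
Square (2°×1°, digits 0–9): lon ⌊9.83883/2⌋ = 4; lat ⌊9.97250/1⌋ = 9.
Subsquare (5′×2.5′, letters a–x): lon ⌊1.83883/0.0833333⌋ = 22 → w; lat ⌊0.97250/0.0416667⌋ = 23 → x.
Extended square (30″×15″, digits 0–9): lon ⌊0.00550/0.00833333⌋ = 0; lat ⌊0.01417/0.00416667⌋ = 3.

JJ49wx03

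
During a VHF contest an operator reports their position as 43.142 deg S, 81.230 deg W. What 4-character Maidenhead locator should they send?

EE96

Offset from 180°W / 90°S: lon 98.77°, lat 46.86°.
Field (20°×10°, letters A–R): 98.77/20 → 4 → E, 46.86/10 → 4 → E; chars EE.
Square (2°×1°, digits 0–9): 18.77/2 → 9, 6.86/1 → 6; chars 96.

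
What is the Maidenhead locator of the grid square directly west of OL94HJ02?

OL94gj92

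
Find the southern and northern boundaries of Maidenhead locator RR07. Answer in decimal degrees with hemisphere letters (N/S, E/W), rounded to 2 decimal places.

87.00° N, 88.00° N

Field R=17, R=17: +17·20° lon, +17·10° lat → SW at lon 160°, lat 80°.
Square 0, 7: +0·2° lon, +7·1° lat → SW at lon 160°, lat 87°.
Cell spans 2° lon × 1° lat.
south 87.00° N, north 88.00° N.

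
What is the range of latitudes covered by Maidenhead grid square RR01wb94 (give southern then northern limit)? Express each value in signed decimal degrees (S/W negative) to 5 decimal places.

81.05833, 81.06250

Field R=17, R=17: +17·20° lon, +17·10° lat → SW at lon 160°, lat 80°.
Square 0, 1: +0·2° lon, +1·1° lat → SW at lon 160°, lat 81°.
Subsquare w=22, b=1: +22·0.0833333° lon, +1·0.0416667° lat → SW at lon 161.833°, lat 81.0417°.
Extended square 9, 4: +9·0.00833333° lon, +4·0.00416667° lat → SW at lon 161.908°, lat 81.0583°.
Cell spans 0.00833333° lon × 0.00416667° lat.
south 81.05833, north 81.06250.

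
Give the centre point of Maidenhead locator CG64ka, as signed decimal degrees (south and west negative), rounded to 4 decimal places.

Field C=2, G=6: +2·20° lon, +6·10° lat → SW at lon -140°, lat -30°.
Square 6, 4: +6·2° lon, +4·1° lat → SW at lon -128°, lat -26°.
Subsquare k=10, a=0: +10·0.0833333° lon, +0·0.0416667° lat → SW at lon -127.167°, lat -26°.
Cell spans 0.0833333° lon × 0.0416667° lat. Centre is SW corner plus half of each.
latitude -25.9792, longitude -127.1250.

-25.9792, -127.1250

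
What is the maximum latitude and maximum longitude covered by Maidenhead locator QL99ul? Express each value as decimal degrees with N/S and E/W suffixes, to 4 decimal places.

29.5000° N, 159.7500° E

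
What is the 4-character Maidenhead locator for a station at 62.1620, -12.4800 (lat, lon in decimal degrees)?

IP32

Offset from 180°W / 90°S: lon 167.52°, lat 152.16°.
Field: 167.52/20 → 8 → I, 152.16/10 → 15 → P; chars IP.
Square: 7.52/2 → 3, 2.16/1 → 2; chars 32.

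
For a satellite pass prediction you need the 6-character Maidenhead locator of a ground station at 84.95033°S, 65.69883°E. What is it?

Offset from 180°W / 90°S: lon 245.6988°, lat 5.0497°.
Field (20°×10°, letters A–R): 245.6988/20 → 12 → M, 5.0497/10 → 0 → A; chars MA.
Square (2°×1°, digits 0–9): 5.6988/2 → 2, 5.0497/1 → 5; chars 25.
Subsquare (5′×2.5′, letters a–x): 1.6988/0.0833333 → 20 → u, 0.0497/0.0416667 → 1 → b; chars ub.

MA25ub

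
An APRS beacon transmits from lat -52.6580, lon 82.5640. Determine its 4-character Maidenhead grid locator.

Offset from 180°W / 90°S: lon 262.56°, lat 37.34°.
Field: 262.56/20 → 13 → N, 37.34/10 → 3 → D; chars ND.
Square: 2.56/2 → 1, 7.34/1 → 7; chars 17.

ND17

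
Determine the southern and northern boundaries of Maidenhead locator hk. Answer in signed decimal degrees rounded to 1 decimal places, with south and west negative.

Field H=7, K=10: +7·20° lon, +10·10° lat → SW at lon -40°, lat 10°.
Cell spans 20° lon × 10° lat.
south 10.0, north 20.0.

10.0, 20.0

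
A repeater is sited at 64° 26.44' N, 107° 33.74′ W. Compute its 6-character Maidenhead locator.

DP64fk

Shift to the Maidenhead origin (180°W, 90°S): lon 72.4377, lat 154.4407.
Field: lon ⌊72.4377/20⌋ = 3 → D; lat ⌊154.4407/10⌋ = 15 → P.
Square: lon ⌊12.4377/2⌋ = 6; lat ⌊4.4407/1⌋ = 4.
Subsquare: lon ⌊0.4377/0.0833333⌋ = 5 → f; lat ⌊0.4407/0.0416667⌋ = 10 → k.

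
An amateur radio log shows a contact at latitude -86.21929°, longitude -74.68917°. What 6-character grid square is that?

FA23ps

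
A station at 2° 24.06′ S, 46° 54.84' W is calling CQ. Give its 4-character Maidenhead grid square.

Shift to the Maidenhead origin (180°W, 90°S): lon 133.09, lat 87.60.
Field: lon ⌊133.09/20⌋ = 6 → G; lat ⌊87.60/10⌋ = 8 → I.
Square: lon ⌊13.09/2⌋ = 6; lat ⌊7.60/1⌋ = 7.

GI67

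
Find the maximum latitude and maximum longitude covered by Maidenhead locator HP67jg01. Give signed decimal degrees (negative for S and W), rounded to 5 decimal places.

Field H=7, P=15: +7·20° lon, +15·10° lat → SW at lon -40°, lat 60°.
Square 6, 7: +6·2° lon, +7·1° lat → SW at lon -28°, lat 67°.
Subsquare j=9, g=6: +9·0.0833333° lon, +6·0.0416667° lat → SW at lon -27.25°, lat 67.25°.
Extended square 0, 1: +0·0.00833333° lon, +1·0.00416667° lat → SW at lon -27.25°, lat 67.2542°.
Cell spans 0.00833333° lon × 0.00416667° lat. NE corner is SW corner plus one full cell.
latitude 67.25833, longitude -27.24167.

67.25833, -27.24167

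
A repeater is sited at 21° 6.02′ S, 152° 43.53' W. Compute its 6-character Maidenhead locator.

BG38pv

Shift to the Maidenhead origin (180°W, 90°S): lon 27.2745, lat 68.8997.
Field: lon ⌊27.2745/20⌋ = 1 → B; lat ⌊68.8997/10⌋ = 6 → G.
Square: lon ⌊7.2745/2⌋ = 3; lat ⌊8.8997/1⌋ = 8.
Subsquare: lon ⌊1.2745/0.0833333⌋ = 15 → p; lat ⌊0.8997/0.0416667⌋ = 21 → v.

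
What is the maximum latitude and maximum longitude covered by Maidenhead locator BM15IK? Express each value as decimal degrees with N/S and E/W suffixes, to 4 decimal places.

35.4583° N, 157.2500° W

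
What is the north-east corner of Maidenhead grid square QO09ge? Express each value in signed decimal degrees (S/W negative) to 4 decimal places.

Field Q=16, O=14: +16·20° lon, +14·10° lat → SW at lon 140°, lat 50°.
Square 0, 9: +0·2° lon, +9·1° lat → SW at lon 140°, lat 59°.
Subsquare g=6, e=4: +6·0.0833333° lon, +4·0.0416667° lat → SW at lon 140.5°, lat 59.1667°.
Cell spans 0.0833333° lon × 0.0416667° lat. NE corner is SW corner plus one full cell.
latitude 59.2083, longitude 140.5833.

59.2083, 140.5833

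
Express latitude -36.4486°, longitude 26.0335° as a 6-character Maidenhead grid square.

KF33an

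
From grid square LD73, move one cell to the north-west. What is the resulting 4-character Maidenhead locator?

LD64

Longitude square 7; −1 → 6.
Latitude square 3; +1 → 4.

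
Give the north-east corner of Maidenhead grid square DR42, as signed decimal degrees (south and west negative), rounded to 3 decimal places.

Field D=3, R=17: +3·20° lon, +17·10° lat → SW at lon -120°, lat 80°.
Square 4, 2: +4·2° lon, +2·1° lat → SW at lon -112°, lat 82°.
Cell spans 2° lon × 1° lat. NE corner is SW corner plus one full cell.
latitude 83.000, longitude -110.000.

83.000, -110.000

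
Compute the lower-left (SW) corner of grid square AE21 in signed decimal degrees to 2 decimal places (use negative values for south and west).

Field A=0, E=4: +0·20° lon, +4·10° lat → SW at lon -180°, lat -50°.
Square 2, 1: +2·2° lon, +1·1° lat → SW at lon -176°, lat -49°.
latitude -49.00, longitude -176.00.

-49.00, -176.00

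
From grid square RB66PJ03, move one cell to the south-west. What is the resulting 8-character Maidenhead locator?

Longitude extended square 0; −1 → -1, wraps to 9, carry into subsquare.
Longitude subsquare p = 15; −1 → 14 = o.
Latitude extended square 3; −1 → 2.

RB66oj92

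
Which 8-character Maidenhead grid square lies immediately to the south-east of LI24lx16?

LI24lx25

Longitude extended square 1; +1 → 2.
Latitude extended square 6; −1 → 5.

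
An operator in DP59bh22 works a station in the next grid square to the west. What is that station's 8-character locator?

DP59bh12

Longitude extended square 2; −1 → 1.
The latitude characters are unchanged.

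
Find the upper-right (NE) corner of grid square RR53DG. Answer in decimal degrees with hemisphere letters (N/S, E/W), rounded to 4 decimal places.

83.2917° N, 170.3333° E

Field R=17, R=17: +17·20° lon, +17·10° lat → SW at lon 160°, lat 80°.
Square 5, 3: +5·2° lon, +3·1° lat → SW at lon 170°, lat 83°.
Subsquare d=3, g=6: +3·0.0833333° lon, +6·0.0416667° lat → SW at lon 170.25°, lat 83.25°.
Cell spans 0.0833333° lon × 0.0416667° lat. NE corner is SW corner plus one full cell.
latitude 83.2917° N, longitude 170.3333° E.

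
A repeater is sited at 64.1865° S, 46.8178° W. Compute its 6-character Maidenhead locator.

GC65ot

Offset from 180°W / 90°S: lon 133.1822°, lat 25.8135°.
Field (20°×10°, letters A–R): lon ⌊133.1822/20⌋ = 6 → G; lat ⌊25.8135/10⌋ = 2 → C.
Square (2°×1°, digits 0–9): lon ⌊13.1822/2⌋ = 6; lat ⌊5.8135/1⌋ = 5.
Subsquare (5′×2.5′, letters a–x): lon ⌊1.1822/0.0833333⌋ = 14 → o; lat ⌊0.8135/0.0416667⌋ = 19 → t.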